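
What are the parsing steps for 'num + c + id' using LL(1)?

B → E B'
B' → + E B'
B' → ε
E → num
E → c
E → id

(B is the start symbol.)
LL(1) parsing maintains a stack (initially the start symbol over $) and the input. At each step: if the stack top is a terminal, match it against the current input token; if it is a non-terminal N, replace it with the RHS of M[N, lookahead] (the unique production whose predict set contains the lookahead).

Stack is shown with the top on the left.

Stack     Input           Action
--------------------------------
B $       num + c + id $  output B → E B'
E B' $    num + c + id $  output E → num
num B' $  num + c + id $  match 'num'
B' $      + c + id $      output B' → + E B'
+ E B' $  + c + id $      match '+'
E B' $    c + id $        output E → c
c B' $    c + id $        match 'c'
B' $      + id $          output B' → + E B'
+ E B' $  + id $          match '+'
E B' $    id $            output E → id
id B' $   id $            match 'id'
B' $      $               output B' → ε
$         $               accept

The string is accepted.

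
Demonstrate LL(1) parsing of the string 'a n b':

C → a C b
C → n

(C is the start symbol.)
LL(1) parsing maintains a stack (initially the start symbol over $) and the input. At each step: if the stack top is a terminal, match it against the current input token; if it is a non-terminal N, replace it with the RHS of M[N, lookahead] (the unique production whose predict set contains the lookahead).

Stack is shown with the top on the left.

Stack    Input    Action
------------------------
C $      a n b $  output C → a C b
a C b $  a n b $  match 'a'
C b $    n b $    output C → n
n b $    n b $    match 'n'
b $      b $      match 'b'
$        $        accept

The string is accepted.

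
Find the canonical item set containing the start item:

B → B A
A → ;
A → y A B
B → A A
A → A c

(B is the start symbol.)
{ [A → . ;], [A → . A c], [A → . y A B], [B → . A A], [B → . B A], [B' → . B] }

First, augment the grammar with B' → B
I₀ = CLOSURE({ [B' → . B] }):
  [B' → . B] has the dot before B: add [B → . B A], [B → . A A]
  [B → . A A] has the dot before A: add [A → . ;], [A → . y A B], [A → . A c]
No further items can be added.

I₀ = { [A → . ;], [A → . A c], [A → . y A B], [B → . A A], [B → . B A], [B' → . B] }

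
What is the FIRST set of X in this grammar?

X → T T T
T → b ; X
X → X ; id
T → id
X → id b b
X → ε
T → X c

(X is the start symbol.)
{ ';', 'b', 'c', 'id', ε }

FIRST sets of the other non-terminals involved (by the same procedure, iterated to a fixed point):
  FIRST(T) = { ';', 'b', 'c', 'id' }

From X → T T T:
  - T is a non-terminal: add FIRST(T) \ {ε} = { ';', 'b', 'c', 'id' }
    T is not nullable, so stop
From X → X ; id:
  - X is the symbol being defined: contributes nothing new
    X is nullable, so continue to the next symbol
  - ';' is a terminal: add ';' and stop
From X → id b b:
  - id is a terminal: add 'id' and stop
From X → ε:
  - ε-production, so ε ∈ FIRST(X)

Collecting: FIRST(X) = { ';', 'b', 'c', 'id', ε }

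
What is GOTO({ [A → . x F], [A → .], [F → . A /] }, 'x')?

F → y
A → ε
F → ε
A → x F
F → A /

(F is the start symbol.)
GOTO(I, 'x') = CLOSURE({ [A → αX.β] : [A → α.Xβ] ∈ I, X = 'x' })

Items with dot before 'x', with the dot advanced:
  [A → . x F] → [A → x . F]
Closure of the advanced items:
  [A → x . F] has the dot before F: add [F → . y], [F → .], [F → . A /]
  [F → . A /] has the dot before A: add [A → .], [A → . x F]

GOTO = { [A → . x F], [A → .], [A → x . F], [F → . A /], [F → . y], [F → .] }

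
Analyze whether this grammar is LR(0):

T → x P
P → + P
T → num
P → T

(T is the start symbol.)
A grammar is LR(0) if no state in the canonical LR(0) collection has:
  - both a shift item (dot before a terminal) and a complete item (shift-reduce conflict), or
  - two or more complete items (reduce-reduce conflict; the accept item [T' → T .] counts as a complete item here).

Augment with T' → T and build the canonical LR(0) collection (I0 = CLOSURE({[T' → . T]}), then GOTO on every symbol after a dot until no new states appear). It has 8 states:
  I0: { [T → . num], [T → . x P], [T' → . T] }  — shift
  I1: { [T' → T .] }  — accept
  I2: { [T → num .] }  — reduce
  I3: { [P → . + P], [P → . T], [T → . num], [T → . x P], [T → x . P] }  — shift
  I4: { [P → + . P], [P → . + P], [P → . T], [T → . num], [T → . x P] }  — shift
  I5: { [T → x P .] }  — reduce
  I6: { [P → T .] }  — reduce
  I7: { [P → + P .] }  — reduce

Every state is either a pure shift/goto state or contains exactly one complete item and nothing to shift — no conflicts. The grammar is LR(0).

Answer: Yes, the grammar is LR(0)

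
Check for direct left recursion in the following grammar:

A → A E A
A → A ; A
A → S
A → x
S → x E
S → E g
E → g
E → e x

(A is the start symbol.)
A → A E A: LEFT RECURSIVE (starts with A)
A → A ; A: LEFT RECURSIVE (starts with A)
A → S: starts with S
A → x: starts with x
S → x E: starts with x
S → E g: starts with E
E → g: starts with g
E → e x: starts with e

The grammar has direct left recursion on: A.

Answer: Yes, A is left-recursive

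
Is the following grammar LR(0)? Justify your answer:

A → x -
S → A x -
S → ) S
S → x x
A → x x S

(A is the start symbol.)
Augment with A' → A and build the canonical LR(0) collection (I0 = CLOSURE({[A' → . A]}), then GOTO on every symbol after a dot until no new states appear). It has 13 states:
  I0: { [A → . x -], [A → . x x S], [A' → . A] }  — shift
  I1: { [A' → A .] }  — accept
  I2: { [A → x . -], [A → x . x S] }  — shift
  I3: { [A → x - .] }  — reduce
  I4: { [A → . x -], [A → . x x S], [A → x x . S], [S → . ) S], [S → . A x -], [S → . x x] }  — shift
  I5: { [A → . x -], [A → . x x S], [S → ) . S], [S → . ) S], [S → . A x -], [S → . x x] }  — shift
  I6: { [S → A . x -] }  — shift
  I7: { [A → x x S .] }  — reduce
  I8: { [A → x . -], [A → x . x S], [S → x . x] }  — shift
  I9: { [A → . x -], [A → . x x S], [A → x x . S], [S → . ) S], [S → . A x -], [S → . x x], [S → x x .] }  — shift, reduce
  I10: { [S → A x . -] }  — shift
  I11: { [S → A x - .] }  — reduce
  I12: { [S → ) S .] }  — reduce

Conflict in state I9:
  Shift-reduce conflict between [S → x x .] and [A → . x -]
So the grammar is NOT LR(0).

Answer: No. Shift-reduce conflict between [S → x x .] and [A → . x -]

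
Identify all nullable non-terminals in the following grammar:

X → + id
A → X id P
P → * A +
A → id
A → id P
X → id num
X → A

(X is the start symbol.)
None

A non-terminal is nullable if it can derive ε (the empty string): either it has an ε-production, or it has a production whose right-hand side consists entirely of nullable non-terminals.

There are no ε-productions, so no non-terminal can derive ε.
No non-terminals are nullable.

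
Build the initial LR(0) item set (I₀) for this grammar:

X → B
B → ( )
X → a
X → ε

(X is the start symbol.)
{ [B → . ( )], [X → . B], [X → . a], [X → .], [X' → . X] }

First, augment the grammar with X' → X
I₀ = CLOSURE({ [X' → . X] }):
  [X' → . X] has the dot before X: add [X → . B], [X → . a], [X → .]
  [X → . B] has the dot before B: add [B → . ( )]
No further items can be added.

I₀ = { [B → . ( )], [X → . B], [X → . a], [X → .], [X' → . X] }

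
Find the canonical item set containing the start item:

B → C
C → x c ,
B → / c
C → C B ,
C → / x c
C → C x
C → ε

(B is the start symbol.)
First, augment the grammar with B' → B
I₀ = CLOSURE({ [B' → . B] }):
  [B' → . B] has the dot before B: add [B → . C], [B → . / c]
  [B → . C] has the dot before C: add [C → . x c ,], [C → . C B ,], [C → . / x c], [C → . C x], [C → .]
No further items can be added.

I₀ = { [B → . / c], [B → . C], [B' → . B], [C → . / x c], [C → . C B ,], [C → . C x], [C → . x c ,], [C → .] }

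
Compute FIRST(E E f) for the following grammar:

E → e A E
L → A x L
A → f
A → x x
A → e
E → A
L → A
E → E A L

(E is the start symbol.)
{ 'e', 'f', 'x' }

FIRST sets of the non-terminals involved (from the grammar, by fixed-point iteration):
  FIRST(E) = { 'e', 'f', 'x' }

To compute FIRST(E E f), process the symbols left to right:
Symbol E is a non-terminal. Add FIRST(E) \ {ε} = { 'e', 'f', 'x' }
E is not nullable (ε ∉ FIRST(E)), so stop here.
FIRST(E E f) = { 'e', 'f', 'x' }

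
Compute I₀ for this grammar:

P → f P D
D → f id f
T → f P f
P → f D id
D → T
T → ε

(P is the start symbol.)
{ [P → . f D id], [P → . f P D], [P' → . P] }

First, augment the grammar with P' → P
I₀ = CLOSURE({ [P' → . P] }):
  [P' → . P] has the dot before P: add [P → . f P D], [P → . f D id]
No further items can be added.

I₀ = { [P → . f D id], [P → . f P D], [P' → . P] }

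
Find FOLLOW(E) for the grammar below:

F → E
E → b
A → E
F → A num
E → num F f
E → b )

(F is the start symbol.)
In F → E: E is at the end, add FOLLOW(F)
In A → E: E is at the end, add FOLLOW(A)

The FOLLOW sets referred to above (computed the same way, to a fixed point):
  FOLLOW(F) = { $, 'f' }
  FOLLOW(A) = { 'num' }

Taking the union: FOLLOW(E) = { $, 'f', 'num' }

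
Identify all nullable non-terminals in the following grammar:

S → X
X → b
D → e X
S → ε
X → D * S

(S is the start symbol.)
ε-productions: S → ε
So S is immediately nullable.
No further non-terminal can be added: every production for the remaining non-terminals contains a terminal or a non-nullable non-terminal.
Nullable = { 'S' }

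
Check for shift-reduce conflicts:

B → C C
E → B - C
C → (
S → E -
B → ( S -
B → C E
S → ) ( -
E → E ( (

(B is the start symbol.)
Yes — I1: [C → ( .] vs [B → . ( S -]; I5: [B → C C .] vs [B → . ( S -]; I6: [B → C E .] vs [E → E . ( (]

A shift-reduce conflict occurs when an LR(0) state has both:
  - a complete (reduce) item [A → α .] (dot at the end), and
  - a shift item [B → β . c γ] (dot before a terminal).

Augment with B' → B and build the canonical LR(0) collection (I0 = CLOSURE({[B' → . B]}), then GOTO on every symbol after a dot until no new states appear). It has 19 states:
  I0: { [B → . ( S -], [B → . C C], [B → . C E], [B' → . B], [C → . (] }  — shift
  I1: { [B → ( . S -], [B → . ( S -], [B → . C C], [B → . C E], [C → ( .], [C → . (], [E → . B - C], [E → . E ( (], [S → . ) ( -], [S → . E -] }  — shift, reduce
  I2: { [B' → B .] }  — accept
  I3: { [B → . ( S -], [B → . C C], [B → . C E], [B → C . C], [B → C . E], [C → . (], [E → . B - C], [E → . E ( (] }  — shift
  I4: { [E → B . - C] }  — shift
  I5: { [B → . ( S -], [B → . C C], [B → . C E], [B → C . C], [B → C . E], [B → C C .], [C → . (], [E → . B - C], [E → . E ( (] }  — shift, reduce
  I6: { [B → C E .], [E → E . ( (] }  — shift, reduce
  I7: { [E → E ( . (] }  — shift
  I8: { [E → E ( ( .] }  — reduce
  I9: { [C → . (], [E → B - . C] }  — shift
  I10: { [C → ( .] }  — reduce
  I11: { [E → B - C .] }  — reduce
  I12: { [S → ) . ( -] }  — shift
  I13: { [E → E . ( (], [S → E . -] }  — shift
  I14: { [B → ( S . -] }  — shift
  I15: { [B → ( S - .] }  — reduce
  I16: { [S → E - .] }  — reduce
  I17: { [S → ) ( . -] }  — shift
  I18: { [S → ) ( - .] }  — reduce

I1 contains reduce item [C → ( .] and shift items [B → . ( S -], [C → . (], [S → . ) ( -] — shift-reduce conflict.
I5 contains reduce item [B → C C .] and shift items [B → . ( S -], [C → . (] — shift-reduce conflict.
I6 contains reduce item [B → C E .] and shift item [E → E . ( (] — shift-reduce conflict.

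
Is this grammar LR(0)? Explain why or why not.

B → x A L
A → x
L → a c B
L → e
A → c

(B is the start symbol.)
Yes, the grammar is LR(0)

A grammar is LR(0) if no state in the canonical LR(0) collection has:
  - both a shift item (dot before a terminal) and a complete item (shift-reduce conflict), or
  - two or more complete items (reduce-reduce conflict; the accept item [B' → B .] counts as a complete item here).

Augment with B' → B and build the canonical LR(0) collection (I0 = CLOSURE({[B' → . B]}), then GOTO on every symbol after a dot until no new states appear). It has 11 states:
  I0: { [B → . x A L], [B' → . B] }  — shift
  I1: { [B' → B .] }  — accept
  I2: { [A → . c], [A → . x], [B → x . A L] }  — shift
  I3: { [B → x A . L], [L → . a c B], [L → . e] }  — shift
  I4: { [A → c .] }  — reduce
  I5: { [A → x .] }  — reduce
  I6: { [B → x A L .] }  — reduce
  I7: { [L → a . c B] }  — shift
  I8: { [L → e .] }  — reduce
  I9: { [B → . x A L], [L → a c . B] }  — shift
  I10: { [L → a c B .] }  — reduce

Every state is either a pure shift/goto state or contains exactly one complete item and nothing to shift — no conflicts. The grammar is LR(0).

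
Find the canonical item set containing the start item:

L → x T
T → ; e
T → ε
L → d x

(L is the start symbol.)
{ [L → . d x], [L → . x T], [L' → . L] }

First, augment the grammar with L' → L
I₀ = CLOSURE({ [L' → . L] }):
  [L' → . L] has the dot before L: add [L → . x T], [L → . d x]
No further items can be added.

I₀ = { [L → . d x], [L → . x T], [L' → . L] }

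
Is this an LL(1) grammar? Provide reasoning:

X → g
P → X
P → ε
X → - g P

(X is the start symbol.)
A grammar is LL(1) if for each non-terminal N with multiple productions, the predict sets of those productions are pairwise disjoint, where PREDICT(N → α) = (FIRST(α) \ {ε}) ∪ (FOLLOW(N) if α ⇒* ε).

Relevant sets:
  FIRST(X) = { '-', 'g' }
  FOLLOW(P) = { $ }

For X:
  PREDICT(X → g) = { 'g' }
  PREDICT(X → '-' g P) = { '-' }
For P:
  PREDICT(P → X) = { '-', 'g' }
  PREDICT(P → ε) = { $ }

All predict sets are disjoint. The grammar IS LL(1).

Answer: Yes, the grammar is LL(1).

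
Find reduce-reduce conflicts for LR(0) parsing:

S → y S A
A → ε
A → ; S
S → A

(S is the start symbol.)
No reduce-reduce conflicts

Augment with S' → S and build the canonical LR(0) collection (I0 = CLOSURE({[S' → . S]}), then GOTO on every symbol after a dot until no new states appear). It has 8 states:
  I0: { [A → . ; S], [A → .], [S → . A], [S → . y S A], [S' → . S] }  — shift, reduce
  I1: { [A → . ; S], [A → .], [A → ; . S], [S → . A], [S → . y S A] }  — shift, reduce
  I2: { [S → A .] }  — reduce
  I3: { [S' → S .] }  — accept
  I4: { [A → . ; S], [A → .], [S → . A], [S → . y S A], [S → y . S A] }  — shift, reduce
  I5: { [A → . ; S], [A → .], [S → y S . A] }  — shift, reduce
  I6: { [S → y S A .] }  — reduce
  I7: { [A → ; S .] }  — reduce

No state contains more than one complete item.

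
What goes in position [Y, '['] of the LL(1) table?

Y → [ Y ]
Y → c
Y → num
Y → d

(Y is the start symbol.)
To find M[Y, '['], we find productions for Y where '[' is in the predict set (PREDICT(N → α) = (FIRST(α) \ {ε}) ∪ (FOLLOW(N) if α ⇒* ε)).

Y → [ Y ]: PREDICT = { '[' }
  '[' is in predict set, so this production goes in M[Y, '[']
Y → c: PREDICT = { 'c' }
Y → num: PREDICT = { 'num' }
Y → d: PREDICT = { 'd' }

M[Y, '['] = Y → [ Y ]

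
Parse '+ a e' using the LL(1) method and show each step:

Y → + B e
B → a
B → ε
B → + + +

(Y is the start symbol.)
Stack is shown with the top on the left.

Stack    Input    Action
------------------------
Y $      + a e $  output Y → + B e
+ B e $  + a e $  match '+'
B e $    a e $    output B → a
a e $    a e $    match 'a'
e $      e $      match 'e'
$        $        accept

The string is accepted.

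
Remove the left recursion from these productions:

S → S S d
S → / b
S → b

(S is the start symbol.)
S is directly left-recursive. The standard transformation for
  A → A α₁ | ... | A α_m | β₁ | ... | β_n
is
  A  → β₁ A' | ... | β_n A'
  A' → α₁ A' | ... | α_m A' | ε

S → / b becomes S → / b S'
S → b becomes S → b S'
S → S S d becomes S' → S d S'
Add S' → ε

Resulting grammar:
S → / b S'
S → b S'
S' → S d S'
S' → ε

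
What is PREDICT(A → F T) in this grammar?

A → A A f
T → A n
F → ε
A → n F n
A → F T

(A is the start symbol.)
PREDICT(A → F T) = (FIRST(RHS) \ {ε}) ∪ (FOLLOW(A) if ε ∈ FIRST(RHS), i.e. RHS ⇒* ε)
FIRST(F) = { ε }
FIRST(T) = { 'n' }
FIRST(F T) = { 'n' }
ε ∉ FIRST(F T), so FOLLOW(A) is not added.
PREDICT(A → F T) = { 'n' }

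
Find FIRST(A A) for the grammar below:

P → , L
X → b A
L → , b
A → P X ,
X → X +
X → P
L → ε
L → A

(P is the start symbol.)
FIRST sets of the non-terminals involved (from the grammar, by fixed-point iteration):
  FIRST(A) = { ',' }

To compute FIRST(A A), process the symbols left to right:
Symbol A is a non-terminal. Add FIRST(A) \ {ε} = { ',' }
A is not nullable (ε ∉ FIRST(A)), so stop here.
FIRST(A A) = { ',' }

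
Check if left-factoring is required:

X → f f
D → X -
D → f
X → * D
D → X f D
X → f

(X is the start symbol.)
Left-factoring is needed when two productions for the same non-terminal
share a common prefix on the right-hand side.

Productions for X:
  X → f f
  X → * D
  X → f
Productions for D:
  D → X -
  D → f
  D → X f D

Found common prefix 'f' in productions for X
Found common prefix 'X' in productions for D

Answer: Yes, X has productions with common prefix 'f'; D has productions with common prefix 'X'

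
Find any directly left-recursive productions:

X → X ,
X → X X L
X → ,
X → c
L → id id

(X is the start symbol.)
Yes, X is left-recursive

Direct left recursion occurs when N → N α for some non-terminal N (the right-hand side begins with the left-hand side itself).

X → X ,: LEFT RECURSIVE (starts with X)
X → X X L: LEFT RECURSIVE (starts with X)
X → ,: starts with ','
X → c: starts with c
L → id id: starts with id

The grammar has direct left recursion on: X.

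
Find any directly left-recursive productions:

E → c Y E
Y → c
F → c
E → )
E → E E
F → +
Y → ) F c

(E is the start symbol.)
Direct left recursion occurs when N → N α for some non-terminal N (the right-hand side begins with the left-hand side itself).

E → c Y E: starts with c
Y → c: starts with c
F → c: starts with c
E → ): starts with ')'
E → E E: LEFT RECURSIVE (starts with E)
F → +: starts with '+'
Y → ) F c: starts with ')'

The grammar has direct left recursion on: E.

Answer: Yes, E is left-recursive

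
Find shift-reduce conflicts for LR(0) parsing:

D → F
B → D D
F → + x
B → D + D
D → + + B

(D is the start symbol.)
A shift-reduce conflict occurs when an LR(0) state has both:
  - a complete (reduce) item [A → α .] (dot at the end), and
  - a shift item [B → β . c γ] (dot before a terminal).

Augment with D' → D and build the canonical LR(0) collection (I0 = CLOSURE({[D' → . D]}), then GOTO on every symbol after a dot until no new states appear). It has 12 states:
  I0: { [D → . + + B], [D → . F], [D' → . D], [F → . + x] }  — shift
  I1: { [D → + . + B], [F → + . x] }  — shift
  I2: { [D' → D .] }  — accept
  I3: { [D → F .] }  — reduce
  I4: { [B → . D + D], [B → . D D], [D → + + . B], [D → . + + B], [D → . F], [F → . + x] }  — shift
  I5: { [F → + x .] }  — reduce
  I6: { [D → + + B .] }  — reduce
  I7: { [B → D . + D], [B → D . D], [D → . + + B], [D → . F], [F → . + x] }  — shift
  I8: { [B → D + . D], [D → + . + B], [D → . + + B], [D → . F], [F → + . x], [F → . + x] }  — shift
  I9: { [B → D D .] }  — reduce
  I10: { [B → . D + D], [B → . D D], [D → + + . B], [D → + . + B], [D → . + + B], [D → . F], [F → + . x], [F → . + x] }  — shift
  I11: { [B → D + D .] }  — reduce

No state contains both a complete item and a shift item.

Answer: No shift-reduce conflicts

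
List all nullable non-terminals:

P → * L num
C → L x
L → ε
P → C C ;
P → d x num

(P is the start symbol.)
{ 'L' }

A non-terminal is nullable if it can derive ε (the empty string): either it has an ε-production, or it has a production whose right-hand side consists entirely of nullable non-terminals.

ε-productions: L → ε
So L is immediately nullable.
No further non-terminal can be added: every production for the remaining non-terminals contains a terminal or a non-nullable non-terminal.
Nullable = { 'L' }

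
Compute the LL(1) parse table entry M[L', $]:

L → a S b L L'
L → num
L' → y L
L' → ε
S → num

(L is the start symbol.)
L' → ε

To find M[L', $], we find productions for L' where $ is in the predict set (PREDICT(N → α) = (FIRST(α) \ {ε}) ∪ (FOLLOW(N) if α ⇒* ε)).

Relevant sets:
  FOLLOW(L') = { $, 'y' }

L' → y L: PREDICT = { 'y' }
L' → ε: PREDICT = { $, 'y' }
  $ is in predict set, so this production goes in M[L', $]

M[L', $] = L' → ε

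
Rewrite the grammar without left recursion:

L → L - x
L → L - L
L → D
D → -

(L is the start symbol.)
L is directly left-recursive. The standard transformation for
  A → A α₁ | ... | A α_m | β₁ | ... | β_n
is
  A  → β₁ A' | ... | β_n A'
  A' → α₁ A' | ... | α_m A' | ε

L → D becomes L → D L'
L → L - x becomes L' → - x L'
L → L - L becomes L' → - L L'
Add L' → ε

Productions for other non-terminals are unchanged:
  D → -

Resulting grammar:
L → D L'
L' → - x L'
L' → - L L'
L' → ε
D → -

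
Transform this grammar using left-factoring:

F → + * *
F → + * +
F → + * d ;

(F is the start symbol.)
F → + * F'
F' → *
F' → +
F' → d ;

Left-factoring transforms A → αβ₁ | αβ₂ into A → αA' and A' → β₁ | β₂
(α is the longest common prefix among the alternatives). Repeat until
no nonterminal has two alternatives with a common prefix.

Round 1: F has alternatives sharing prefix '+ *'. Introduce F': F → + * F'
  Add: F' → *
  Add: F' → +
  Add: F' → d ;

No remaining common prefixes — done.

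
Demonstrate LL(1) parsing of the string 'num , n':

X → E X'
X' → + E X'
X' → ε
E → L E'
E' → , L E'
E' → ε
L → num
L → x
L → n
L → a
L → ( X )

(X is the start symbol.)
LL(1) parsing maintains a stack (initially the start symbol over $) and the input. At each step: if the stack top is a terminal, match it against the current input token; if it is a non-terminal N, replace it with the RHS of M[N, lookahead] (the unique production whose predict set contains the lookahead).

Stack is shown with the top on the left.

Stack        Input      Action
------------------------------
X $          num , n $  output X → E X'
E X' $       num , n $  output E → L E'
L E' X' $    num , n $  output L → num
num E' X' $  num , n $  match 'num'
E' X' $      , n $      output E' → , L E'
, L E' X' $  , n $      match ','
L E' X' $    n $        output L → n
n E' X' $    n $        match 'n'
E' X' $      $          output E' → ε
X' $         $          output X' → ε
$            $          accept

The string is accepted.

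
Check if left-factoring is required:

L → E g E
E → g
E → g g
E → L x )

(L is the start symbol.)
Yes, E has productions with common prefix 'g'

Left-factoring is needed when two productions for the same non-terminal
share a common prefix on the right-hand side.

Productions for E:
  E → g
  E → g g
  E → L x )

Found common prefix 'g' in productions for E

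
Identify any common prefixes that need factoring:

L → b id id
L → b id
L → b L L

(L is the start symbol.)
Left-factoring is needed when two productions for the same non-terminal
share a common prefix on the right-hand side.

Productions for L:
  L → b id id
  L → b id
  L → b L L

Found common prefix 'b' in productions for L

Answer: Yes, L has productions with common prefix 'b'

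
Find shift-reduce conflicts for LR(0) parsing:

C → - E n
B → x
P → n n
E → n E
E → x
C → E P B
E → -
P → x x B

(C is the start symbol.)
Augment with C' → C and build the canonical LR(0) collection (I0 = CLOSURE({[C' → . C]}), then GOTO on every symbol after a dot until no new states appear). It has 18 states:
  I0: { [C → . - E n], [C → . E P B], [C' → . C], [E → . -], [E → . n E], [E → . x] }  — shift
  I1: { [C → - . E n], [E → - .], [E → . -], [E → . n E], [E → . x] }  — shift, reduce
  I2: { [C' → C .] }  — accept
  I3: { [C → E . P B], [P → . n n], [P → . x x B] }  — shift
  I4: { [E → . -], [E → . n E], [E → . x], [E → n . E] }  — shift
  I5: { [E → x .] }  — reduce
  I6: { [E → - .] }  — reduce
  I7: { [E → n E .] }  — reduce
  I8: { [B → . x], [C → E P . B] }  — shift
  I9: { [P → n . n] }  — shift
  I10: { [P → x . x B] }  — shift
  I11: { [B → . x], [P → x x . B] }  — shift
  I12: { [P → x x B .] }  — reduce
  I13: { [B → x .] }  — reduce
  I14: { [P → n n .] }  — reduce
  I15: { [C → E P B .] }  — reduce
  I16: { [C → - E . n] }  — shift
  I17: { [C → - E n .] }  — reduce

I1 contains reduce item [E → - .] and shift items [E → . -], [E → . n E], [E → . x] — shift-reduce conflict.

Answer: Yes — I1: [E → - .] vs [E → . -]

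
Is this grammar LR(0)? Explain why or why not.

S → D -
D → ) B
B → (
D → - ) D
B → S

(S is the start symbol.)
A grammar is LR(0) if no state in the canonical LR(0) collection has:
  - both a shift item (dot before a terminal) and a complete item (shift-reduce conflict), or
  - two or more complete items (reduce-reduce conflict; the accept item [S' → S .] counts as a complete item here).

Augment with S' → S and build the canonical LR(0) collection (I0 = CLOSURE({[S' → . S]}), then GOTO on every symbol after a dot until no new states appear). It has 11 states:
  I0: { [D → . ) B], [D → . - ) D], [S → . D -], [S' → . S] }  — shift
  I1: { [B → . (], [B → . S], [D → ) . B], [D → . ) B], [D → . - ) D], [S → . D -] }  — shift
  I2: { [D → - . ) D] }  — shift
  I3: { [S → D . -] }  — shift
  I4: { [S' → S .] }  — accept
  I5: { [S → D - .] }  — reduce
  I6: { [D → - ) . D], [D → . ) B], [D → . - ) D] }  — shift
  I7: { [D → - ) D .] }  — reduce
  I8: { [B → ( .] }  — reduce
  I9: { [D → ) B .] }  — reduce
  I10: { [B → S .] }  — reduce

Every state is either a pure shift/goto state or contains exactly one complete item and nothing to shift — no conflicts. The grammar is LR(0).

Answer: Yes, the grammar is LR(0)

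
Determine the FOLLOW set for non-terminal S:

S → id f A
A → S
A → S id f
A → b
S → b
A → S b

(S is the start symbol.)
{ $, 'b', 'id' }

To compute FOLLOW(S), find every occurrence of S on a right-hand side N → α S β: add FIRST(β) \ {ε}, and if β is empty or nullable also add FOLLOW(N). Iterate to a fixed point.

S is the start symbol, so $ ∈ FOLLOW(S).
In A → S: S is at the end, add FOLLOW(A)
In A → S id f: S is followed by id f, add FIRST(id f) \ {ε} = { 'id' }
In A → S b: S is followed by b, add FIRST(b) \ {ε} = { 'b' }

The FOLLOW sets referred to above (computed the same way, to a fixed point):
  FOLLOW(A) = { $, 'b', 'id' }

Taking the union: FOLLOW(S) = { $, 'b', 'id' }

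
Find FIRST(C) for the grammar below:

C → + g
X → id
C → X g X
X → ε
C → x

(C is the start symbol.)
{ '+', 'g', 'id', 'x' }

FIRST sets of the other non-terminals involved (by the same procedure, iterated to a fixed point):
  FIRST(X) = { 'id', ε }

From C → + g:
  - '+' is a terminal: add '+' and stop
From C → X g X:
  - X is a non-terminal: add FIRST(X) \ {ε} = { 'id' }
    X is nullable, so continue to the next symbol
  - g is a terminal: add 'g' and stop
From C → x:
  - x is a terminal: add 'x' and stop

Collecting: FIRST(C) = { '+', 'g', 'id', 'x' }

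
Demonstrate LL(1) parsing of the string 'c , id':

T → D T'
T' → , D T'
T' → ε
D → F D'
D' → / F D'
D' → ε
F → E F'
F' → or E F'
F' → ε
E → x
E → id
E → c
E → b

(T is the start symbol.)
Stack is shown with the top on the left.

Stack          Input     Action
-------------------------------
T $            c , id $  output T → D T'
D T' $         c , id $  output D → F D'
F D' T' $      c , id $  output F → E F'
E F' D' T' $   c , id $  output E → c
c F' D' T' $   c , id $  match 'c'
F' D' T' $     , id $    output F' → ε
D' T' $        , id $    output D' → ε
T' $           , id $    output T' → , D T'
, D T' $       , id $    match ','
D T' $         id $      output D → F D'
F D' T' $      id $      output F → E F'
E F' D' T' $   id $      output E → id
id F' D' T' $  id $      match 'id'
F' D' T' $     $         output F' → ε
D' T' $        $         output D' → ε
T' $           $         output T' → ε
$              $         accept

The string is accepted.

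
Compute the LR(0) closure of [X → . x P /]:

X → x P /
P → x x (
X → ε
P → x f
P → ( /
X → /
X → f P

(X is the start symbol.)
To compute CLOSURE, for each item [A → α.Bβ] where B is a non-terminal, add [B → .γ] for all productions B → γ; repeat for the newly added items until nothing changes.

Start with: [X → . x P /]
The dot precedes the terminal x, so nothing is added.

CLOSURE = { [X → . x P /] }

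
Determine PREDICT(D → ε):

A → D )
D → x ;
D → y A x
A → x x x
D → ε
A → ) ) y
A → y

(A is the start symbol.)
{ ')' }

PREDICT(D → ε) = (FIRST(RHS) \ {ε}) ∪ (FOLLOW(D) if ε ∈ FIRST(RHS), i.e. RHS ⇒* ε)
The right-hand side is ε (FIRST(ε) = { ε }), so the predict set is FOLLOW(D) = { ')' }
PREDICT(D → ε) = { ')' }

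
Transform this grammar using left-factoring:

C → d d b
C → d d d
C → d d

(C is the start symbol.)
C → d d C'
C' → b
C' → d
C' → ε

Left-factoring transforms A → αβ₁ | αβ₂ into A → αA' and A' → β₁ | β₂
(α is the longest common prefix among the alternatives). Repeat until
no nonterminal has two alternatives with a common prefix.

Round 1: C has alternatives sharing prefix 'd d'. Introduce C': C → d d C'
  Add: C' → b
  Add: C' → d
  Add: C' → ε

No remaining common prefixes — done.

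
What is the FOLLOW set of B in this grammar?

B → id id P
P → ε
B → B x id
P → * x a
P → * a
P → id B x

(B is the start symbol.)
To compute FOLLOW(B), find every occurrence of B on a right-hand side N → α B β: add FIRST(β) \ {ε}, and if β is empty or nullable also add FOLLOW(N). Iterate to a fixed point.

B is the start symbol, so $ ∈ FOLLOW(B).
In B → B x id: B is followed by x id, add FIRST(x id) \ {ε} = { 'x' }
In P → id B x: B is followed by x, add FIRST(x) \ {ε} = { 'x' }

Taking the union: FOLLOW(B) = { $, 'x' }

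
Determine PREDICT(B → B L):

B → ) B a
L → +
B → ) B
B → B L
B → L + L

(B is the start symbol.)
PREDICT(B → B L) = (FIRST(RHS) \ {ε}) ∪ (FOLLOW(B) if ε ∈ FIRST(RHS), i.e. RHS ⇒* ε)
FIRST(B) = { ')', '+' }
FIRST(B L) = { ')', '+' }
ε ∉ FIRST(B L), so FOLLOW(B) is not added.
PREDICT(B → B L) = { ')', '+' }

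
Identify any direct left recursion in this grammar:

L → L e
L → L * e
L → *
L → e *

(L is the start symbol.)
Yes, L is left-recursive

Direct left recursion occurs when N → N α for some non-terminal N (the right-hand side begins with the left-hand side itself).

L → L e: LEFT RECURSIVE (starts with L)
L → L * e: LEFT RECURSIVE (starts with L)
L → *: starts with '*'
L → e *: starts with e

The grammar has direct left recursion on: L.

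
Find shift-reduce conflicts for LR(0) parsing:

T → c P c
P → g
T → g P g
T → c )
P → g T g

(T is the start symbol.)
Yes — I5: [P → g .] vs [T → . c )]

A shift-reduce conflict occurs when an LR(0) state has both:
  - a complete (reduce) item [A → α .] (dot at the end), and
  - a shift item [B → β . c γ] (dot before a terminal).

Augment with T' → T and build the canonical LR(0) collection (I0 = CLOSURE({[T' → . T]}), then GOTO on every symbol after a dot until no new states appear). It has 12 states:
  I0: { [T → . c )], [T → . c P c], [T → . g P g], [T' → . T] }  — shift
  I1: { [T' → T .] }  — accept
  I2: { [P → . g T g], [P → . g], [T → c . )], [T → c . P c] }  — shift
  I3: { [P → . g T g], [P → . g], [T → g . P g] }  — shift
  I4: { [T → g P . g] }  — shift
  I5: { [P → g . T g], [P → g .], [T → . c )], [T → . c P c], [T → . g P g] }  — shift, reduce
  I6: { [P → g T . g] }  — shift
  I7: { [P → g T g .] }  — reduce
  I8: { [T → g P g .] }  — reduce
  I9: { [T → c ) .] }  — reduce
  I10: { [T → c P . c] }  — shift
  I11: { [T → c P c .] }  — reduce

I5 contains reduce item [P → g .] and shift items [T → . c )], [T → . c P c], [T → . g P g] — shift-reduce conflict.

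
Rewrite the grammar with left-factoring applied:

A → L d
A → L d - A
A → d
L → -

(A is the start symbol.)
A → L d A'
A' → ε
A' → - A
A → d
L → -

Left-factoring transforms A → αβ₁ | αβ₂ into A → αA' and A' → β₁ | β₂
(α is the longest common prefix among the alternatives). Repeat until
no nonterminal has two alternatives with a common prefix.

Round 1: A has alternatives sharing prefix 'L d'. Introduce A': A → L d A'
  Add: A' → ε
  Add: A' → - A

No remaining common prefixes — done.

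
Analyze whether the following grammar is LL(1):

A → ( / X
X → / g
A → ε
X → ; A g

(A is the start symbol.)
Relevant sets:
  FOLLOW(A) = { $, 'g' }

For A:
  PREDICT(A → '(' '/' X) = { '(' }
  PREDICT(A → ε) = { $, 'g' }
For X:
  PREDICT(X → '/' g) = { '/' }
  PREDICT(X → ';' A g) = { ';' }

All predict sets are disjoint. The grammar IS LL(1).

Answer: Yes, the grammar is LL(1).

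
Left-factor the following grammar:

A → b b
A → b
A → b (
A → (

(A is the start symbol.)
A → b A'
A' → b
A' → ε
A' → (
A → (

Left-factoring transforms A → αβ₁ | αβ₂ into A → αA' and A' → β₁ | β₂
(α is the longest common prefix among the alternatives). Repeat until
no nonterminal has two alternatives with a common prefix.

Round 1: A has alternatives sharing prefix 'b'. Introduce A': A → b A'
  Add: A' → b
  Add: A' → ε
  Add: A' → (

No remaining common prefixes — done.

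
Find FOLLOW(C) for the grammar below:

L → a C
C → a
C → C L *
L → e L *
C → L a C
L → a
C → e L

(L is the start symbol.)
{ $, '*', 'a', 'e' }

In L → a C: C is at the end, add FOLLOW(L)
In C → C L *: C is followed by L '*', add FIRST(L '*') \ {ε} = { 'a', 'e' }
In C → L a C: C is at the end; this adds FOLLOW(C) to itself — nothing new

The FOLLOW sets referred to above (computed the same way, to a fixed point):
  FOLLOW(L) = { $, '*', 'a', 'e' }

Taking the union: FOLLOW(C) = { $, '*', 'a', 'e' }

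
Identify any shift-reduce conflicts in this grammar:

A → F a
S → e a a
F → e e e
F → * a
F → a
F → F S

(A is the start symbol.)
No shift-reduce conflicts

Augment with A' → A and build the canonical LR(0) collection (I0 = CLOSURE({[A' → . A]}), then GOTO on every symbol after a dot until no new states appear). It has 14 states:
  I0: { [A → . F a], [A' → . A], [F → . * a], [F → . F S], [F → . a], [F → . e e e] }  — shift
  I1: { [F → * . a] }  — shift
  I2: { [A' → A .] }  — accept
  I3: { [A → F . a], [F → F . S], [S → . e a a] }  — shift
  I4: { [F → a .] }  — reduce
  I5: { [F → e . e e] }  — shift
  I6: { [F → e e . e] }  — shift
  I7: { [F → e e e .] }  — reduce
  I8: { [F → F S .] }  — reduce
  I9: { [A → F a .] }  — reduce
  I10: { [S → e . a a] }  — shift
  I11: { [S → e a . a] }  — shift
  I12: { [S → e a a .] }  — reduce
  I13: { [F → * a .] }  — reduce

No state contains both a complete item and a shift item.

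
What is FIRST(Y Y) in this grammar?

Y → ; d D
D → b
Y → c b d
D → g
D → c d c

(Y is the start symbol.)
FIRST sets of the non-terminals involved (from the grammar, by fixed-point iteration):
  FIRST(Y) = { ';', 'c' }

To compute FIRST(Y Y), process the symbols left to right:
Symbol Y is a non-terminal. Add FIRST(Y) \ {ε} = { ';', 'c' }
Y is not nullable (ε ∉ FIRST(Y)), so stop here.
FIRST(Y Y) = { ';', 'c' }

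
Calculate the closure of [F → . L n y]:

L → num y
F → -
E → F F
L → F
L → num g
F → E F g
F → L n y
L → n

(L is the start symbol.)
{ [E → . F F], [F → . -], [F → . E F g], [F → . L n y], [L → . F], [L → . n], [L → . num g], [L → . num y] }

To compute CLOSURE, for each item [A → α.Bβ] where B is a non-terminal, add [B → .γ] for all productions B → γ; repeat for the newly added items until nothing changes.

Start with: [F → . L n y]
  [F → . L n y] has the dot before L: add [L → . num y], [L → . F], [L → . num g], [L → . n]
  [L → . F] has the dot before F: add [F → . -], [F → . E F g]
  [F → . E F g] has the dot before E: add [E → . F F]
No further items can be added.

CLOSURE = { [E → . F F], [F → . -], [F → . E F g], [F → . L n y], [L → . F], [L → . n], [L → . num g], [L → . num y] }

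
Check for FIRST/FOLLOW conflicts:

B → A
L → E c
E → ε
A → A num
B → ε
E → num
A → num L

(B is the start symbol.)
A FIRST/FOLLOW conflict occurs when a non-terminal N has a nullable alternative N → β (β ⇒* ε) and another alternative N → α with FIRST(α) ∩ FOLLOW(N) ≠ ∅: on such a lookahead the parser cannot decide between expanding α and letting N vanish via β.

Nullable non-terminals: B, E.
FIRST sets used below: FIRST(A) = { 'num' }

B: nullable alternative(s) B → ε; FOLLOW(B) = { $ }
  B → A: FIRST \ {ε} = { 'num' } — disjoint from FOLLOW(B)
  B → ε: FIRST \ {ε} = { } — this is the only nullable alternative, skip

E: nullable alternative(s) E → ε; FOLLOW(E) = { 'c' }
  E → ε: FIRST \ {ε} = { } — this is the only nullable alternative, skip
  E → num: FIRST \ {ε} = { 'num' } — disjoint from FOLLOW(E)

A, L have no nullable alternative, so no FIRST/FOLLOW check is needed there.

No FIRST/FOLLOW conflicts found.

Answer: No FIRST/FOLLOW conflicts.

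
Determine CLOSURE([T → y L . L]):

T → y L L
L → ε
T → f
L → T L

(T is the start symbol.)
{ [L → . T L], [L → .], [T → . f], [T → . y L L], [T → y L . L] }

Start with: [T → y L . L]
  [T → y L . L] has the dot before L: add [L → .], [L → . T L]
  [L → . T L] has the dot before T: add [T → . y L L], [T → . f]
No further items can be added.

CLOSURE = { [L → . T L], [L → .], [T → . f], [T → . y L L], [T → y L . L] }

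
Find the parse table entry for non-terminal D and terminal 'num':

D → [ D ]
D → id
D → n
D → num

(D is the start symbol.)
D → num

To find M[D, 'num'], we find productions for D where 'num' is in the predict set (PREDICT(N → α) = (FIRST(α) \ {ε}) ∪ (FOLLOW(N) if α ⇒* ε)).

D → [ D ]: PREDICT = { '[' }
D → id: PREDICT = { 'id' }
D → n: PREDICT = { 'n' }
D → num: PREDICT = { 'num' }
  'num' is in predict set, so this production goes in M[D, 'num']

M[D, 'num'] = D → num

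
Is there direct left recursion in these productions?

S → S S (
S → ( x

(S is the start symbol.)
Yes, S is left-recursive

Direct left recursion occurs when N → N α for some non-terminal N (the right-hand side begins with the left-hand side itself).

S → S S (: LEFT RECURSIVE (starts with S)
S → ( x: starts with '('

The grammar has direct left recursion on: S.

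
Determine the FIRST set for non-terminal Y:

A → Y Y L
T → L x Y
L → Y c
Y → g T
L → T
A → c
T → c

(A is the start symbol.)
From Y → g T:
  - g is a terminal: add 'g' and stop

Collecting: FIRST(Y) = { 'g' }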